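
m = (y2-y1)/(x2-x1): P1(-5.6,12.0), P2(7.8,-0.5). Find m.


dy = -0.5 - 12.0 = -12.5
dx = 7.8 + 5.6 = 13.4
m = -12.5/13.4 = -0.9328

m = -0.9328


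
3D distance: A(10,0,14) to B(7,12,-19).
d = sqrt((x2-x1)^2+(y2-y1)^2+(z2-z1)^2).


dx=-3, dy=12, dz=-33
d = sqrt(9+144+1089) = sqrt(1242) = 35.2420

35.2420


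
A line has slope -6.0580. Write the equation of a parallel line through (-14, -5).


Parallel lines have equal slopes.
m2 = -6.0580
b2 = -5 + 6.0580*(-14) = -89.8120

y = -6.0580x - 89.8120


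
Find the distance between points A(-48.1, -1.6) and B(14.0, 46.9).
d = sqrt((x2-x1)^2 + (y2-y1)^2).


dx = 14.0 + 48.1 = 62.1
dy = 46.9 + 1.6 = 48.5
d = sqrt(3856.41 + 2352.25) = sqrt(6208.66) = 78.7951

78.7951


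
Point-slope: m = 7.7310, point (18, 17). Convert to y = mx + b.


y - 17 = 7.7310(x - 18)
y = 7.7310x + 17 - 7.7310*18
y = 7.7310x - 122.1580

y = 7.7310x - 122.1580


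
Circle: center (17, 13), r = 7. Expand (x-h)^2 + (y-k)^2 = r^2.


(x-17)^2 + (y-13)^2 = 7^2
D = -2h = -34, E = -2k = -26
F = h^2+k^2-r^2 = 289+169-49 = 409

x^2 + y^2 - 34x - 26y + 409 = 0


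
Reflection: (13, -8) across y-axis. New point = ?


Reflection rule for y-axis: (-x, y)
(13, -8) -> (-13, -8)

(-13, -8)


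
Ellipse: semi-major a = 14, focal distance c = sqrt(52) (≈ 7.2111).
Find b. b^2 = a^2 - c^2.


b^2 = 14^2 - (sqrt(52))^2 = 196 - 52 = 144
b = sqrt(144) = 12

b = 12


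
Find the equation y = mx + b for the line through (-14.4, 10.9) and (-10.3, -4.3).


m = (-15.2)/(4.1) = -3.7073
b = y1 - m*x1 = 10.9 - (-15.2*(-14.4))/(4.1) = 10.9 - 53.3854 = -42.4854

y = -3.7073x - 42.4854


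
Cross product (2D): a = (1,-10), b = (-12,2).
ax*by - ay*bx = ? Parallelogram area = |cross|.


cross = 1*2 + 10*(-12) = 2 - 120 = -118
Parallelogram area = |-118| = 118

cross = -118, parallelogram area = 118


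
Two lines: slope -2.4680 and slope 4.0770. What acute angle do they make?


m1-m2 = -6.545
1+m1*m2 = -9.062036
tan(theta) = |-6.545/(-9.062036)| = 0.722244
theta = arctan(|-6.545/(-9.062036)|) = 35.8385 degrees (acute angle)

35.8385 degrees


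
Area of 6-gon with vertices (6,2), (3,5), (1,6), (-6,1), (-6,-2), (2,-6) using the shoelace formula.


sum(xi*y_{i+1}) = 6*5 + 3*6 + 1*1 - 6*(-2) - 6*(-6) + 2*2 = 101
sum(yi*x_{i+1}) = 2*3 + 5*1 + 6*(-6) + 1*(-6) - 2*2 - 6*6 = -71
Area = |101 + 71|/2 = 172/2 = 86.0000

86.0000 sq units


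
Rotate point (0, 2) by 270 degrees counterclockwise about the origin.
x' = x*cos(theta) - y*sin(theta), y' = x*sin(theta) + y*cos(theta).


cos(270) = 0, sin(270) = -1
x' = 0*0 - 2*(-1) = 2
y' = 0*(-1) + 2*0 = 0

(2, 0)


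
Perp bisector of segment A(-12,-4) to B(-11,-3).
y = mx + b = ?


Midpoint = (-11.5, -3.5)
Slope of AB = dy/dx = 1/1 = 1.0000
Perp slope = -dx/dy = -1/1 = -1.0000
b = My - (perp slope)*Mx = -3.5 + (1*(-11.5))/1 = -3.5 - 11.5000 = -15.0000

y = -1.0000x - 15.0000


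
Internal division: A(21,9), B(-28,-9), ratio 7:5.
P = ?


Px = (7*(-28) + 5*21)/12 = -91/12 = -7.5833
Py = (7*(-9) + 5*9)/12 = -18/12 = -1.5000

P = (-7.5833, -1.5000)


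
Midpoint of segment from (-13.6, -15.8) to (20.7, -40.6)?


Mx = (-13.6 + 20.7)/2 = 7.1/2 = 3.5500
My = (-15.8 - 40.6)/2 = -56.4/2 = -28.2000

(3.5500, -28.2000)


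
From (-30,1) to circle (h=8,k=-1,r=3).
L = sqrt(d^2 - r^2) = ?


d = sqrt((-30-8)^2 + (1+ 1)^2) = sqrt(1444+4) = 38.0526
L = sqrt(1448.0000 - 9) = sqrt(1439.0000) = 37.9342

37.9342


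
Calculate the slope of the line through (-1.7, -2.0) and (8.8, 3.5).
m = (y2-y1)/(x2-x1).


dy = 3.5 + 2.0 = 5.5
dx = 8.8 + 1.7 = 10.5
m = 5.5/10.5 = 0.5238

m = 0.5238


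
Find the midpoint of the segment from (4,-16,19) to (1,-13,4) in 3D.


Mx = (4+1)/2 = 2.5000
My = (-16- 13)/2 = -14.5000
Mz = (19+4)/2 = 11.5000

M = (2.5000, -14.5000, 11.5000)


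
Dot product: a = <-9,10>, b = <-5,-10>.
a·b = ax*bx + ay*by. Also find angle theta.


a·b = -9*(-5) + 10*(-10) = 45 - 100 = -55
|a| = sqrt(81+100) = 13.4536
|b| = sqrt(25+100) = 11.1803
cos(theta) = -55/(sqrt(181)*sqrt(125)) = -55/sqrt(22625) = -0.365652
theta = arccos(-55/sqrt(22625)) = 111.4477 degrees

a·b = -55, theta = 111.4477 deg


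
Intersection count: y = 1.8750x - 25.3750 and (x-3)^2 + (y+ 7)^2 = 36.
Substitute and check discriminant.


Substitute y = 1.8750x - 25.3750: (x-3)^2 + (1.8750x- 25.3750+ 7)^2 = 36
Expand to Ax^2 + Bx + C = 0, where b-k = -18.375
A = 1+m^2 = 4.515625
B = 2(m(b-k) - h) = 2(1.8750*(-18.375) - 3) = -74.90625
C = h^2 + (b-k)^2 - r^2 = 9 + 337.640625 - 36 = 310.640625
disc = B^2-4AC = 5610.9463 - 5610.9463 = 0
disc = 0

1 intersection point (tangent)


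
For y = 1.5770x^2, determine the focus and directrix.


a = 1.5770
1/(4a) = 0.1585
Focus = (0, 0.1585)
Directrix: y = -0.1585

Focus = (0, 0.1585), Directrix: y = -0.1585


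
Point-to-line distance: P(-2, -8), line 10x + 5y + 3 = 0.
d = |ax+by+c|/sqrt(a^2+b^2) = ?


|10*(-2) + 5*(-8) + 3| = |-57| = 57
sqrt(100 + 25) = sqrt(125) = 11.1803
d = 57/sqrt(125) = 5.0982

5.0982


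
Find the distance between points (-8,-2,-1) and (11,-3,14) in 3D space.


dx=19, dy=-1, dz=15
d = sqrt(361+1+225) = sqrt(587) = 24.2281

24.2281


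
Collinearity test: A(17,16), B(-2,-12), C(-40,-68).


17*(-12+ 68) - 2*(-68-16) - 40*(16+ 12)
= 952 + 168 - 1120 = 0

Yes, collinear (determinant = 0)


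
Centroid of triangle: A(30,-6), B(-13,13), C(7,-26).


Gx = (30- 13+7)/3 = 24/3 = 8.0000
Gy = (-6+13- 26)/3 = -19/3 = -6.3333

G = (8.0000, -6.3333)


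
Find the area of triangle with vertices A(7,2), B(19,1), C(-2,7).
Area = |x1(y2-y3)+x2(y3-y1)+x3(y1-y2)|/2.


7*(1-7) = -42
19*(7-2) = 95
-2*(2-1) = -2
sum = 51
Area = |51|/2 = 25.5000

25.5000 sq units


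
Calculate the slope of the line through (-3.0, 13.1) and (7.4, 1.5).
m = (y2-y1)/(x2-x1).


dy = 1.5 - 13.1 = -11.6
dx = 7.4 + 3.0 = 10.4
m = -11.6/10.4 = -1.1154

m = -1.1154


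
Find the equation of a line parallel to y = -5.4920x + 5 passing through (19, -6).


Parallel lines have equal slopes.
m2 = -5.4920
b2 = -6 + 5.4920*19 = 98.3480

y = -5.4920x + 98.3480


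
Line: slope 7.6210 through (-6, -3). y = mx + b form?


y + 3 = 7.6210(x + 6)
y = 7.6210x - 3 - 7.6210*(-6)
y = 7.6210x + 42.7260

y = 7.6210x + 42.7260


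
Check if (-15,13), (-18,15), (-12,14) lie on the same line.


-15*(15-14) - 18*(14-13) - 12*(13-15)
= -15 - 18 + 24 = -9

No, not collinear (determinant = -9)


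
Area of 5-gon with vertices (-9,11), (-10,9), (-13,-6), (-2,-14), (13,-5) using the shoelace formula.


sum(xi*y_{i+1}) = -9*9 - 10*(-6) - 13*(-14) - 2*(-5) + 13*11 = 314
sum(yi*x_{i+1}) = 11*(-10) + 9*(-13) - 6*(-2) - 14*13 - 5*(-9) = -352
Area = |314 + 352|/2 = 666/2 = 333.0000

333.0000 sq units


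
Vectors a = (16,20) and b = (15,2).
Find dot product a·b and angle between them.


a·b = 16*15 + 20*2 = 240 + 40 = 280
|a| = sqrt(256+400) = 25.6125
|b| = sqrt(225+4) = 15.1327
cos(theta) = 280/(sqrt(656)*sqrt(229)) = 280/sqrt(150224) = 0.722418
theta = arccos(280/sqrt(150224)) = 43.7455 degrees

a·b = 280, theta = 43.7455 deg


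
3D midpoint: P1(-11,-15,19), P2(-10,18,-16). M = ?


Mx = (-11- 10)/2 = -10.5000
My = (-15+18)/2 = 1.5000
Mz = (19- 16)/2 = 1.5000

M = (-10.5000, 1.5000, 1.5000)


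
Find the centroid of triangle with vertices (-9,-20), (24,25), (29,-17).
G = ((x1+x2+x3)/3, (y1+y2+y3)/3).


Gx = (-9+24+29)/3 = 44/3 = 14.6667
Gy = (-20+25- 17)/3 = -12/3 = -4.0000

G = (14.6667, -4.0000)


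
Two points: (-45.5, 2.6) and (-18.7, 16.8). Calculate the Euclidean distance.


dx = -18.7 + 45.5 = 26.8
dy = 16.8 - 2.6 = 14.2
d = sqrt(718.24 + 201.64) = sqrt(919.88) = 30.3295

30.3295


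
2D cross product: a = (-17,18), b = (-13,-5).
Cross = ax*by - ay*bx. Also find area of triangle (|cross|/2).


cross = -17*(-5) - 18*(-13) = 85 + 234 = 319
Triangle area = |319|/2 = 319/2 = 159.5000

cross = 319, triangle area = 159.5000


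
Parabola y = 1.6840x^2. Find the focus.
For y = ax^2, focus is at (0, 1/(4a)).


a = 1.6840
4a = 6.7360
focus = (0, 1/6.7360) = (0, 0.1485)

Focus = (0, 0.1485)


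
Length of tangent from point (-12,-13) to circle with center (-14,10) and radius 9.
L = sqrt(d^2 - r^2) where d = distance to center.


d = sqrt((-12+ 14)^2 + (-13-10)^2) = sqrt(4+529) = 23.0868
L = sqrt(533.0000 - 81) = sqrt(452.0000) = 21.2603

21.2603


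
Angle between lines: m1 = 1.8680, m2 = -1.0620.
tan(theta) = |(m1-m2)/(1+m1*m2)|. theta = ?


m1-m2 = 2.93
1+m1*m2 = -0.983816
tan(theta) = |2.93/(-0.983816)| = 2.978199
theta = arctan(|2.93/(-0.983816)|) = 71.4393 degrees (acute angle)

71.4393 degrees


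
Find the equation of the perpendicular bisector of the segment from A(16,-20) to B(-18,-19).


Midpoint = (-1, -19.5)
Slope of AB = dy/dx = 1/(-34) = -0.0294
Perp slope = -dx/dy = 34/1 = 34.0000
b = My - (perp slope)*Mx = -19.5 + (-34*(-1))/1 = -19.5 + 34.0000 = 14.5000

y = 34.0000x + 14.5000


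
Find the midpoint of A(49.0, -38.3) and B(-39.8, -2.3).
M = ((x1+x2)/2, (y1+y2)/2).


Mx = (49.0 - 39.8)/2 = 9.2/2 = 4.6000
My = (-38.3 - 2.3)/2 = -40.6/2 = -20.3000

(4.6000, -20.3000)


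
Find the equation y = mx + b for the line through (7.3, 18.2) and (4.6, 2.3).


m = (-15.9)/(-2.7) = 5.8889
b = y1 - m*x1 = 18.2 - (-15.9*7.3)/(-2.7) = 18.2 - 42.9889 = -24.7889

y = 5.8889x - 24.7889


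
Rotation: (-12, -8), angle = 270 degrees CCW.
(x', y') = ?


cos(270) = 0, sin(270) = -1
x' = -12*0 + 8*(-1) = -8
y' = -12*(-1) - 8*0 = 12

(-8, 12)


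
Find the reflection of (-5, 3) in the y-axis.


Reflection rule for y-axis: (-x, y)
(-5, 3) -> (5, 3)

(5, 3)


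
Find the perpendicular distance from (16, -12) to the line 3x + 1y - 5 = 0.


|3*16 + 1*(-12) - 5| = |31| = 31
sqrt(9 + 1) = sqrt(10) = 3.1623
d = 31/sqrt(10) = 9.8031

9.8031


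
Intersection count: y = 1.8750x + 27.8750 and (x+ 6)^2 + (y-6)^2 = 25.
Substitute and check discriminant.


Substitute y = 1.8750x + 27.8750: (x+ 6)^2 + (1.8750x+27.8750-6)^2 = 25
Expand to Ax^2 + Bx + C = 0, where b-k = 21.875
A = 1+m^2 = 4.515625
B = 2(m(b-k) - h) = 2(1.8750*21.875 + 6) = 94.03125
C = h^2 + (b-k)^2 - r^2 = 36 + 478.515625 - 25 = 489.515625
disc = B^2-4AC = 8841.8760 - 8841.8760 = 0
disc = 0

1 intersection point (tangent)


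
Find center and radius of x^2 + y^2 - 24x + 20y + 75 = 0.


h = -D/2 = 24/2 = 12
k = -E/2 = -20/2 = -10
r^2 = h^2 + k^2 - F = 144 + 100 - 75 = 169
r = 13

Center (12, -10), radius = 13


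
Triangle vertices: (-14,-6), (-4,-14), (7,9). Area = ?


-14*(-14-9) = 322
-4*(9+ 6) = -60
7*(-6+ 14) = 56
sum = 318
Area = |318|/2 = 159.0000

159.0000 sq units


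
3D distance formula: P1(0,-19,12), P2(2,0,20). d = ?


dx=2, dy=19, dz=8
d = sqrt(4+361+64) = sqrt(429) = 20.7123

20.7123


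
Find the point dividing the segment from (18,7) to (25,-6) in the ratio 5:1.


Px = (5*25 + 1*18)/6 = 143/6 = 23.8333
Py = (5*(-6) + 1*7)/6 = -23/6 = -3.8333

P = (23.8333, -3.8333)


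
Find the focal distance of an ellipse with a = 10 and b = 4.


c^2 = 10^2 - 4^2 = 100 - 16 = 84
c = sqrt(84) = 9.1652

c = 9.1652


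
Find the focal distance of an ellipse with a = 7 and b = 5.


c^2 = 7^2 - 5^2 = 49 - 25 = 24
c = sqrt(24) = 4.8990

c = 4.8990


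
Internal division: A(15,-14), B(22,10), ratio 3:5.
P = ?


Px = (3*22 + 5*15)/8 = 141/8 = 17.6250
Py = (3*10 + 5*(-14))/8 = -40/8 = -5.0000

P = (17.6250, -5.0000)


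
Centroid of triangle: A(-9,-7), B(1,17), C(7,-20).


Gx = (-9+1+7)/3 = -1/3 = -0.3333
Gy = (-7+17- 20)/3 = -10/3 = -3.3333

G = (-0.3333, -3.3333)


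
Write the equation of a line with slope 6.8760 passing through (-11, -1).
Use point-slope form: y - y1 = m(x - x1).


y + 1 = 6.8760(x + 11)
y = 6.8760x - 1 - 6.8760*(-11)
y = 6.8760x + 74.6360

y = 6.8760x + 74.6360


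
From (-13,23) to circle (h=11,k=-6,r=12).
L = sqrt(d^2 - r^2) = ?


d = sqrt((-13-11)^2 + (23+ 6)^2) = sqrt(576+841) = 37.6431
L = sqrt(1417.0000 - 144) = sqrt(1273.0000) = 35.6791

35.6791


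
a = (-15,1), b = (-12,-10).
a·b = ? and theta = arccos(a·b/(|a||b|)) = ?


a·b = -15*(-12) + 1*(-10) = 180 - 10 = 170
|a| = sqrt(225+1) = 15.0333
|b| = sqrt(144+100) = 15.6205
cos(theta) = 170/(sqrt(226)*sqrt(244)) = 170/sqrt(55144) = 0.723935
theta = arccos(170/sqrt(55144)) = 43.6196 degrees

a·b = 170, theta = 43.6196 deg


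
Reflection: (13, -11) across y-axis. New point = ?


Reflection rule for y-axis: (-x, y)
(13, -11) -> (-13, -11)

(-13, -11)


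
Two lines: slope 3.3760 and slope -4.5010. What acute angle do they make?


m1-m2 = 7.877
1+m1*m2 = -14.195376
tan(theta) = |7.877/(-14.195376)| = 0.554899
theta = arctan(|7.877/(-14.195376)|) = 29.0259 degrees (acute angle)

29.0259 degrees


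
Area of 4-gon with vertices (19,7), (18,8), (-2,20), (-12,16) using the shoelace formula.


sum(xi*y_{i+1}) = 19*8 + 18*20 - 2*16 - 12*7 = 396
sum(yi*x_{i+1}) = 7*18 + 8*(-2) + 20*(-12) + 16*19 = 174
Area = |396 - 174|/2 = 222/2 = 111.0000

111.0000 sq units


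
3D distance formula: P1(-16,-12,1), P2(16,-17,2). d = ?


dx=32, dy=-5, dz=1
d = sqrt(1024+25+1) = sqrt(1050) = 32.4037

32.4037


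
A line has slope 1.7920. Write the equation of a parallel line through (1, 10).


Parallel lines have equal slopes.
m2 = 1.7920
b2 = 10 - 1.7920*1 = 8.2080

y = 1.7920x + 8.2080


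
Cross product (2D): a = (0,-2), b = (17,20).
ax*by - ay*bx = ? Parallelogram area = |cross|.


cross = 0*20 + 2*17 = 0 + 34 = 34
Parallelogram area = |34| = 34

cross = 34, parallelogram area = 34


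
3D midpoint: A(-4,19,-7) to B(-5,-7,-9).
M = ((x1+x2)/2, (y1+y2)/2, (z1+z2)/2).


Mx = (-4- 5)/2 = -4.5000
My = (19- 7)/2 = 6.0000
Mz = (-7- 9)/2 = -8.0000

M = (-4.5000, 6.0000, -8.0000)


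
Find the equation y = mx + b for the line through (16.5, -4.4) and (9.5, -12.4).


m = (-8.0)/(-7.0) = 1.1429
b = y1 - m*x1 = -4.4 - (-8.0*16.5)/(-7.0) = -4.4 - 18.8571 = -23.2571

y = 1.1429x - 23.2571


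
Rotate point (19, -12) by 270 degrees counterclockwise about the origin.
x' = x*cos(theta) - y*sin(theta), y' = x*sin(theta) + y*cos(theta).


cos(270) = 0, sin(270) = -1
x' = 19*0 + 12*(-1) = -12
y' = 19*(-1) - 12*0 = -19

(-12, -19)


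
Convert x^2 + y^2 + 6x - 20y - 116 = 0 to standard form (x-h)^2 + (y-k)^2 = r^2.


h = -D/2 = -6/2 = -3
k = -E/2 = 20/2 = 10
r^2 = h^2 + k^2 - F = 9 + 100 + 116 = 225
r = 15

Center (-3, 10), radius = 15


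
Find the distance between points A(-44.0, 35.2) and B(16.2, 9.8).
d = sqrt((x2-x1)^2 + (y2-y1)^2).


dx = 16.2 + 44.0 = 60.2
dy = 9.8 - 35.2 = -25.4
d = sqrt(3624.04 + 645.16) = sqrt(4269.2) = 65.3391

65.3391


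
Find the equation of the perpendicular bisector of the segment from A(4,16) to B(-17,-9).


Midpoint = (-6.5, 3.5)
Slope of AB = dy/dx = -25/(-21) = 1.1905
Perp slope = -dx/dy = -21/25 = -0.8400
b = My - (perp slope)*Mx = 3.5 + (-21*(-6.5))/(-25) = 3.5 - 5.4600 = -1.9600

y = -0.8400x - 1.9600


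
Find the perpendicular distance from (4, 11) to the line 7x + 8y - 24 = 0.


|7*4 + 8*11 - 24| = |92| = 92
sqrt(49 + 64) = sqrt(113) = 10.6301
d = 92/sqrt(113) = 8.6546

8.6546


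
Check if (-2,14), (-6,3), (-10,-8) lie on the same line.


-2*(3+ 8) - 6*(-8-14) - 10*(14-3)
= -22 + 132 - 110 = 0

Yes, collinear (determinant = 0)


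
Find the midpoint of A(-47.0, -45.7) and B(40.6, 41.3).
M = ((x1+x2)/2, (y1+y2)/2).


Mx = (-47.0 + 40.6)/2 = -6.4/2 = -3.2000
My = (-45.7 + 41.3)/2 = -4.4/2 = -2.2000

(-3.2000, -2.2000)


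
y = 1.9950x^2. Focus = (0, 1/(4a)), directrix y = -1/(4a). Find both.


a = 1.9950
1/(4a) = 0.1253
Focus = (0, 0.1253)
Directrix: y = -0.1253

Focus = (0, 0.1253), Directrix: y = -0.1253


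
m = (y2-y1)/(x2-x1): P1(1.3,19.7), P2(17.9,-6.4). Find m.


dy = -6.4 - 19.7 = -26.1
dx = 17.9 - 1.3 = 16.6
m = -26.1/16.6 = -1.5723

m = -1.5723


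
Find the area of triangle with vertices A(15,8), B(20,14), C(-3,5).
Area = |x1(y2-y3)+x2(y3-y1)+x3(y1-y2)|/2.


15*(14-5) = 135
20*(5-8) = -60
-3*(8-14) = 18
sum = 93
Area = |93|/2 = 46.5000

46.5000 sq units


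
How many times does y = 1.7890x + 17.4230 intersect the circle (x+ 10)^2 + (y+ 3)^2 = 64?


Substitute y = 1.7890x + 17.4230: (x+ 10)^2 + (1.7890x+17.4230+ 3)^2 = 64
Expand to Ax^2 + Bx + C = 0, where b-k = 20.423
A = 1+m^2 = 4.200521
B = 2(m(b-k) - h) = 2(1.7890*20.423 + 10) = 93.073494
C = h^2 + (b-k)^2 - r^2 = 100 + 417.098929 - 64 = 453.098929
disc = B^2-4AC = 8662.6753 - 7613.0063 = 1049.6690
disc > 0

2 intersection points


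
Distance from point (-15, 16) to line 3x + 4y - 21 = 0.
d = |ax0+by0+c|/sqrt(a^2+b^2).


|3*(-15) + 4*16 - 21| = |-2| = 2
sqrt(9 + 16) = sqrt(25) = 5.0000
d = 2/sqrt(25) = 0.4000

0.4000


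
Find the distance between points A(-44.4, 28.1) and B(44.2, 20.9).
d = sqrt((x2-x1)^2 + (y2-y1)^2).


dx = 44.2 + 44.4 = 88.6
dy = 20.9 - 28.1 = -7.2
d = sqrt(7849.96 + 51.84) = sqrt(7901.8) = 88.8921

88.8921


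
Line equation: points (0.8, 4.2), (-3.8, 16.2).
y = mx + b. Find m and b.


m = (12.0)/(-4.6) = -2.6087
b = y1 - m*x1 = 4.2 - (12.0*0.8)/(-4.6) = 4.2 + 2.0870 = 6.2870

y = -2.6087x + 6.2870


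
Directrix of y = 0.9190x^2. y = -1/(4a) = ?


a = 0.9190
1/(4a) = 0.2720
directrix: y = -0.2720 = -0.2720

y = -0.2720


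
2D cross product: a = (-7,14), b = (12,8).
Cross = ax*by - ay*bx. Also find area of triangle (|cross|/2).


cross = -7*8 - 14*12 = -56 - 168 = -224
Triangle area = |-224|/2 = 224/2 = 112.0000

cross = -224, triangle area = 112.0000


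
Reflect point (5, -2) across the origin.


Reflection rule for origin: (-x, -y)
(5, -2) -> (-5, 2)

(-5, 2)


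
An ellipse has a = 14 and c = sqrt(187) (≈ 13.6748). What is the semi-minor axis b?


b^2 = 14^2 - (sqrt(187))^2 = 196 - 187 = 9
b = sqrt(9) = 3

b = 3


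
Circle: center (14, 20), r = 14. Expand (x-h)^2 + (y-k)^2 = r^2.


(x-14)^2 + (y-20)^2 = 14^2
D = -2h = -28, E = -2k = -40
F = h^2+k^2-r^2 = 196+400-196 = 400

x^2 + y^2 - 28x - 40y + 400 = 0


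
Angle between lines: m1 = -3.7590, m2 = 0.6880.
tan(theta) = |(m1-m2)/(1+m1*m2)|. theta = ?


m1-m2 = -4.447
1+m1*m2 = -1.586192
tan(theta) = |-4.447/(-1.586192)| = 2.803570
theta = arctan(|-4.447/(-1.586192)|) = 70.3693 degrees (acute angle)

70.3693 degrees


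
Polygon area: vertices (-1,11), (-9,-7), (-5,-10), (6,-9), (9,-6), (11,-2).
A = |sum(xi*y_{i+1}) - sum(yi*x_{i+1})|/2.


sum(xi*y_{i+1}) = -1*(-7) - 9*(-10) - 5*(-9) + 6*(-6) + 9*(-2) + 11*11 = 209
sum(yi*x_{i+1}) = 11*(-9) - 7*(-5) - 10*6 - 9*9 - 6*11 - 2*(-1) = -269
Area = |209 + 269|/2 = 478/2 = 239.0000

239.0000 sq units


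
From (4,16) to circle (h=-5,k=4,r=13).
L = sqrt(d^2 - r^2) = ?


d = sqrt((4+ 5)^2 + (16-4)^2) = sqrt(81+144) = 15.0000
L = sqrt(225.0000 - 169) = sqrt(56.0000) = 7.4833

7.4833


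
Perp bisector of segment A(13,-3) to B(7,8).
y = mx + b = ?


Midpoint = (10, 2.5)
Slope of AB = dy/dx = 11/(-6) = -1.8333
Perp slope = -dx/dy = 6/11 = 0.5455
b = My - (perp slope)*Mx = 2.5 + (-6*10)/11 = 2.5 - 5.4545 = -2.9545

y = 0.5455x - 2.9545


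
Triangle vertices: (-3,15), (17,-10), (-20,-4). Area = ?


-3*(-10+ 4) = 18
17*(-4-15) = -323
-20*(15+ 10) = -500
sum = -805
Area = |-805|/2 = 402.5000

402.5000 sq units


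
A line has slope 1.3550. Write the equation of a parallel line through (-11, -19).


Parallel lines have equal slopes.
m2 = 1.3550
b2 = -19 - 1.3550*(-11) = -4.0950

y = 1.3550x - 4.0950


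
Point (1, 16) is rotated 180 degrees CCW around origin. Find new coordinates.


cos(180) = -1, sin(180) = 0
x' = 1*(-1) - 16*0 = -1
y' = 1*0 + 16*(-1) = -16

(-1, -16)


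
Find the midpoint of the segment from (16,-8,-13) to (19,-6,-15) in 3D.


Mx = (16+19)/2 = 17.5000
My = (-8- 6)/2 = -7.0000
Mz = (-13- 15)/2 = -14.0000

M = (17.5000, -7.0000, -14.0000)


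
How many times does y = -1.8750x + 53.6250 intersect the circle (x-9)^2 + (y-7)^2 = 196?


Substitute y = -1.8750x + 53.6250: (x-9)^2 + (-1.8750x+53.6250-7)^2 = 196
Expand to Ax^2 + Bx + C = 0, where b-k = 46.625
A = 1+m^2 = 4.515625
B = 2(m(b-k) - h) = 2(-1.8750*46.625 - 9) = -192.84375
C = h^2 + (b-k)^2 - r^2 = 81 + 2173.890625 - 196 = 2058.890625
disc = B^2-4AC = 37188.7119 - 37188.7119 = 0
disc = 0

1 intersection point (tangent)


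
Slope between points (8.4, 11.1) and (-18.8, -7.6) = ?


dy = -7.6 - 11.1 = -18.7
dx = -18.8 - 8.4 = -27.2
m = -18.7/(-27.2) = 0.6875

m = 0.6875


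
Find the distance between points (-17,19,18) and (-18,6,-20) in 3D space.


dx=-1, dy=-13, dz=-38
d = sqrt(1+169+1444) = sqrt(1614) = 40.1746

40.1746


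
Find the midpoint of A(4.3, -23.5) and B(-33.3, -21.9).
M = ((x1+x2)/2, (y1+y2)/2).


Mx = (4.3 - 33.3)/2 = -29/2 = -14.5000
My = (-23.5 - 21.9)/2 = -45.4/2 = -22.7000

(-14.5000, -22.7000)


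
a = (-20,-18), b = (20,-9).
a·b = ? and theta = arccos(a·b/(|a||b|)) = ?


a·b = -20*20 - 18*(-9) = -400 + 162 = -238
|a| = sqrt(400+324) = 26.9072
|b| = sqrt(400+81) = 21.9317
cos(theta) = -238/(sqrt(724)*sqrt(481)) = -238/sqrt(348244) = -0.403306
theta = arccos(-238/sqrt(348244)) = 113.7850 degrees

a·b = -238, theta = 113.7850 deg


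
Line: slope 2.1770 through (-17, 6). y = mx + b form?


y - 6 = 2.1770(x + 17)
y = 2.1770x + 6 - 2.1770*(-17)
y = 2.1770x + 43.0090

y = 2.1770x + 43.0090


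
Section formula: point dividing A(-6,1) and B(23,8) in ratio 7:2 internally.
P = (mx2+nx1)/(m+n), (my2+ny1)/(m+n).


Px = (7*23 + 2*(-6))/9 = 149/9 = 16.5556
Py = (7*8 + 2*1)/9 = 58/9 = 6.4444

P = (16.5556, 6.4444)


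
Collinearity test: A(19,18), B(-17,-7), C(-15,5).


19*(-7-5) - 17*(5-18) - 15*(18+ 7)
= -228 + 221 - 375 = -382

No, not collinear (determinant = -382)


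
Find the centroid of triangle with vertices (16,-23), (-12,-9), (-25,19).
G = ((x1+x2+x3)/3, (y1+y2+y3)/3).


Gx = (16- 12- 25)/3 = -21/3 = -7.0000
Gy = (-23- 9+19)/3 = -13/3 = -4.3333

G = (-7.0000, -4.3333)


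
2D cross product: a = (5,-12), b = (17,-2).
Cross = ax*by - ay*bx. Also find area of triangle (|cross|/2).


cross = 5*(-2) + 12*17 = -10 + 204 = 194
Triangle area = |194|/2 = 194/2 = 97.0000

cross = 194, triangle area = 97.0000


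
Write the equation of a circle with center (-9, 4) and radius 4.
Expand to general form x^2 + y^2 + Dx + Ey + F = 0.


(x+ 9)^2 + (y-4)^2 = 4^2
D = -2h = 18, E = -2k = -8
F = h^2+k^2-r^2 = 81+16-16 = 81

x^2 + y^2 + 18x - 8y + 81 = 0


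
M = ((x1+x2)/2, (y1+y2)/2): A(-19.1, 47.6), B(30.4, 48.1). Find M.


Mx = (-19.1 + 30.4)/2 = 11.3/2 = 5.6500
My = (47.6 + 48.1)/2 = 95.7/2 = 47.8500

(5.6500, 47.8500)


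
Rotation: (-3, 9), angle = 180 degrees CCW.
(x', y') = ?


cos(180) = -1, sin(180) = 0
x' = -3*(-1) - 9*0 = 3
y' = -3*0 + 9*(-1) = -9

(3, -9)


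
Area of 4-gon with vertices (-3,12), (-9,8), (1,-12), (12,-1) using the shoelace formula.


sum(xi*y_{i+1}) = -3*8 - 9*(-12) + 1*(-1) + 12*12 = 227
sum(yi*x_{i+1}) = 12*(-9) + 8*1 - 12*12 - 1*(-3) = -241
Area = |227 + 241|/2 = 468/2 = 234.0000

234.0000 sq units


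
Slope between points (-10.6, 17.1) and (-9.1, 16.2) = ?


dy = 16.2 - 17.1 = -0.9
dx = -9.1 + 10.6 = 1.5
m = -0.9/1.5 = -0.6000

m = -0.6000


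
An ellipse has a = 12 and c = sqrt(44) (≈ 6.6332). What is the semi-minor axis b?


b^2 = 12^2 - (sqrt(44))^2 = 144 - 44 = 100
b = sqrt(100) = 10

b = 10


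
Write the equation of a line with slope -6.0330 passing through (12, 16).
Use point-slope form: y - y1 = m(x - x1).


y - 16 = -6.0330(x - 12)
y = -6.0330x + 16 + 6.0330*12
y = -6.0330x + 88.3960

y = -6.0330x + 88.3960


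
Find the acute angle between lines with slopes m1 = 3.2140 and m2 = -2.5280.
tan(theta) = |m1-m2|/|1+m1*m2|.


m1-m2 = 5.742
1+m1*m2 = -7.124992
tan(theta) = |5.742/(-7.124992)| = 0.805896
theta = arctan(|5.742/(-7.124992)|) = 38.8652 degrees (acute angle)

38.8652 degrees


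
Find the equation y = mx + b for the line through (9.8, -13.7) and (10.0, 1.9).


m = (15.6)/(0.2) = 78.0000
b = y1 - m*x1 = -13.7 - (15.6*9.8)/(0.2) = -13.7 - 764.4000 = -778.1000

y = 78.0000x - 778.1000


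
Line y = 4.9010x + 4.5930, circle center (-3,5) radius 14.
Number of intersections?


Substitute y = 4.9010x + 4.5930: (x+ 3)^2 + (4.9010x+4.5930-5)^2 = 196
Expand to Ax^2 + Bx + C = 0, where b-k = -0.407
A = 1+m^2 = 25.019801
B = 2(m(b-k) - h) = 2(4.9010*(-0.407) + 3) = 2.010586
C = h^2 + (b-k)^2 - r^2 = 9 + 0.165649 - 196 = -186.834351
disc = B^2-4AC = 4.0425 + 18698.2331 = 18702.2756
disc > 0

2 intersection points


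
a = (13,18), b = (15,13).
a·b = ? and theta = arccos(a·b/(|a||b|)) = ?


a·b = 13*15 + 18*13 = 195 + 234 = 429
|a| = sqrt(169+324) = 22.2036
|b| = sqrt(225+169) = 19.8494
cos(theta) = 429/(sqrt(493)*sqrt(394)) = 429/sqrt(194242) = 0.973387
theta = arccos(429/sqrt(194242)) = 13.2480 degrees

a·b = 429, theta = 13.2480 deg


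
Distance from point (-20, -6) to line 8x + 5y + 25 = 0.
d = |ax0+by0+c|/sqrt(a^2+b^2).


|8*(-20) + 5*(-6) + 25| = |-165| = 165
sqrt(64 + 25) = sqrt(89) = 9.4340
d = 165/sqrt(89) = 17.4900

17.4900


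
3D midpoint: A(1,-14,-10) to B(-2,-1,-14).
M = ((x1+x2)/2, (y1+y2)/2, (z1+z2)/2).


Mx = (1- 2)/2 = -0.5000
My = (-14- 1)/2 = -7.5000
Mz = (-10- 14)/2 = -12.0000

M = (-0.5000, -7.5000, -12.0000)


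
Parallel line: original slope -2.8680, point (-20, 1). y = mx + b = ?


Parallel lines have equal slopes.
m2 = -2.8680
b2 = 1 + 2.8680*(-20) = -56.3600

y = -2.8680x - 56.3600


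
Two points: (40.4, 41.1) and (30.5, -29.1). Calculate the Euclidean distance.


dx = 30.5 - 40.4 = -9.9
dy = -29.1 - 41.1 = -70.2
d = sqrt(98.01 + 4928.04) = sqrt(5026.05) = 70.8946

70.8946


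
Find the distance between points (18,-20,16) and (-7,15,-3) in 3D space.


dx=-25, dy=35, dz=-19
d = sqrt(625+1225+361) = sqrt(2211) = 47.0213

47.0213


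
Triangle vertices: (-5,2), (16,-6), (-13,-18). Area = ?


-5*(-6+ 18) = -60
16*(-18-2) = -320
-13*(2+ 6) = -104
sum = -484
Area = |-484|/2 = 242.0000

242.0000 sq units


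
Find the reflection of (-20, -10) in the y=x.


Reflection rule for y=x: (y, x)
(-20, -10) -> (-10, -20)

(-10, -20)


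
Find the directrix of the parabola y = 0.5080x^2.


a = 0.5080
1/(4a) = 0.4921
directrix: y = -0.4921 = -0.4921

y = -0.4921


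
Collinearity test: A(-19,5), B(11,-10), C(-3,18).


-19*(-10-18) + 11*(18-5) - 3*(5+ 10)
= 532 + 143 - 45 = 630

No, not collinear (determinant = 630)


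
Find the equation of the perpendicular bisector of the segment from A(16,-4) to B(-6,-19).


Midpoint = (5, -11.5)
Slope of AB = dy/dx = -15/(-22) = 0.6818
Perp slope = -dx/dy = -22/15 = -1.4667
b = My - (perp slope)*Mx = -11.5 + (-22*5)/(-15) = -11.5 + 7.3333 = -4.1667

y = -1.4667x - 4.1667


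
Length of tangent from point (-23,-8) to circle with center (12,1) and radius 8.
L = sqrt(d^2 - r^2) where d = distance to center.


d = sqrt((-23-12)^2 + (-8-1)^2) = sqrt(1225+81) = 36.1386
L = sqrt(1306.0000 - 64) = sqrt(1242.0000) = 35.2420

35.2420


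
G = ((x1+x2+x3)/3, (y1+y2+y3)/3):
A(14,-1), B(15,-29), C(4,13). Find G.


Gx = (14+15+4)/3 = 33/3 = 11.0000
Gy = (-1- 29+13)/3 = -17/3 = -5.6667

G = (11.0000, -5.6667)


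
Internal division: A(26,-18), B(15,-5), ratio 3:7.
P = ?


Px = (3*15 + 7*26)/10 = 227/10 = 22.7000
Py = (3*(-5) + 7*(-18))/10 = -141/10 = -14.1000

P = (22.7000, -14.1000)


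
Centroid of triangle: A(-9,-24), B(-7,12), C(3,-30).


Gx = (-9- 7+3)/3 = -13/3 = -4.3333
Gy = (-24+12- 30)/3 = -42/3 = -14.0000

G = (-4.3333, -14.0000)


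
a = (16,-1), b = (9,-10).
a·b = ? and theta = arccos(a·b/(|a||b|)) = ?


a·b = 16*9 - 1*(-10) = 144 + 10 = 154
|a| = sqrt(256+1) = 16.0312
|b| = sqrt(81+100) = 13.4536
cos(theta) = 154/(sqrt(257)*sqrt(181)) = 154/sqrt(46517) = 0.714027
theta = arccos(154/sqrt(46517)) = 44.4365 degrees

a·b = 154, theta = 44.4365 deg


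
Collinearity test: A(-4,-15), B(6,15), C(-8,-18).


-4*(15+ 18) + 6*(-18+ 15) - 8*(-15-15)
= -132 - 18 + 240 = 90

No, not collinear (determinant = 90)


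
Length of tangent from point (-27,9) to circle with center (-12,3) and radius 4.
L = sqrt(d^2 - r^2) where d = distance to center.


d = sqrt((-27+ 12)^2 + (9-3)^2) = sqrt(225+36) = 16.1555
L = sqrt(261.0000 - 16) = sqrt(245.0000) = 15.6525

15.6525


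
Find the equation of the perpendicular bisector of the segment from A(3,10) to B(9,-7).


Midpoint = (6, 1.5)
Slope of AB = dy/dx = -17/6 = -2.8333
Perp slope = -dx/dy = 6/17 = 0.3529
b = My - (perp slope)*Mx = 1.5 + (6*6)/(-17) = 1.5 - 2.1176 = -0.6176

y = 0.3529x - 0.6176


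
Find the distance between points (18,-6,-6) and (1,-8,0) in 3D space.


dx=-17, dy=-2, dz=6
d = sqrt(289+4+36) = sqrt(329) = 18.1384

18.1384


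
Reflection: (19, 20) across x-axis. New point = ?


Reflection rule for x-axis: (x, -y)
(19, 20) -> (19, -20)

(19, -20)


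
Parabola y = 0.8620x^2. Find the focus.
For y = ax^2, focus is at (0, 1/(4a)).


a = 0.8620
4a = 3.4480
focus = (0, 1/3.4480) = (0, 0.2900)

Focus = (0, 0.2900)


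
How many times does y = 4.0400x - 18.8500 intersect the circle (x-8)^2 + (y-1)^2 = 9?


Substitute y = 4.0400x - 18.8500: (x-8)^2 + (4.0400x- 18.8500-1)^2 = 9
Expand to Ax^2 + Bx + C = 0, where b-k = -19.85
A = 1+m^2 = 17.3216
B = 2(m(b-k) - h) = 2(4.0400*(-19.85) - 8) = -176.388
C = h^2 + (b-k)^2 - r^2 = 64 + 394.0225 - 9 = 449.0225
disc = B^2-4AC = 31112.7265 - 31111.1525 = 1.5740
disc > 0

2 intersection points


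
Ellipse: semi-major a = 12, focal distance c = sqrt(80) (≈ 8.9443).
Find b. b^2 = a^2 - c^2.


b^2 = 12^2 - (sqrt(80))^2 = 144 - 80 = 64
b = sqrt(64) = 8

b = 8


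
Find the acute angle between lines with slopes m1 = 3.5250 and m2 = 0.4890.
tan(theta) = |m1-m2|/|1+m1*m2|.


m1-m2 = 3.036
1+m1*m2 = 2.723725
tan(theta) = |3.036/2.723725| = 1.114650
theta = arctan(|3.036/2.723725|) = 48.1034 degrees (acute angle)

48.1034 degrees


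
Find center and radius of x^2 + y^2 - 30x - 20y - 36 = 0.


h = -D/2 = 30/2 = 15
k = -E/2 = 20/2 = 10
r^2 = h^2 + k^2 - F = 225 + 100 + 36 = 361
r = 19

Center (15, 10), radius = 19


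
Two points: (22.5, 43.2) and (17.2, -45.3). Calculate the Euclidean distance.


dx = 17.2 - 22.5 = -5.3
dy = -45.3 - 43.2 = -88.5
d = sqrt(28.09 + 7832.25) = sqrt(7860.34) = 88.6586

88.6586


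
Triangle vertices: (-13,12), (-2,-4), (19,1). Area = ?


-13*(-4-1) = 65
-2*(1-12) = 22
19*(12+ 4) = 304
sum = 391
Area = |391|/2 = 195.5000

195.5000 sq units


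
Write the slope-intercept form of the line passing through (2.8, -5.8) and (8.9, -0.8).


m = (5.0)/(6.1) = 0.8197
b = y1 - m*x1 = -5.8 - (5.0*2.8)/(6.1) = -5.8 - 2.2951 = -8.0951

y = 0.8197x - 8.0951


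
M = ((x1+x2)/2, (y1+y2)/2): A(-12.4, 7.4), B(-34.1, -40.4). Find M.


Mx = (-12.4 - 34.1)/2 = -46.5/2 = -23.2500
My = (7.4 - 40.4)/2 = -33.0/2 = -16.5000

(-23.2500, -16.5000)


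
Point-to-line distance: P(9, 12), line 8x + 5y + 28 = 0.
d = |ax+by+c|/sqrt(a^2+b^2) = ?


|8*9 + 5*12 + 28| = |160| = 160
sqrt(64 + 25) = sqrt(89) = 9.4340
d = 160/sqrt(89) = 16.9600

16.9600


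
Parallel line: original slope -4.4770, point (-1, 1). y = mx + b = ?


Parallel lines have equal slopes.
m2 = -4.4770
b2 = 1 + 4.4770*(-1) = -3.4770

y = -4.4770x - 3.4770


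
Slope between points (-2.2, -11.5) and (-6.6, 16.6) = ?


dy = 16.6 + 11.5 = 28.1
dx = -6.6 + 2.2 = -4.4
m = 28.1/(-4.4) = -6.3864

m = -6.3864


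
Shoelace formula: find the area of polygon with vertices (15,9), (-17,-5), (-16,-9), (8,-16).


sum(xi*y_{i+1}) = 15*(-5) - 17*(-9) - 16*(-16) + 8*9 = 406
sum(yi*x_{i+1}) = 9*(-17) - 5*(-16) - 9*8 - 16*15 = -385
Area = |406 + 385|/2 = 791/2 = 395.5000

395.5000 sq units


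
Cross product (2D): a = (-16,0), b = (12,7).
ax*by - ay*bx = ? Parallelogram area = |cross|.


cross = -16*7 - 0*12 = -112 - 0 = -112
Parallelogram area = |-112| = 112

cross = -112, parallelogram area = 112


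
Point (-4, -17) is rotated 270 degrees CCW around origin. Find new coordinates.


cos(270) = 0, sin(270) = -1
x' = -4*0 + 17*(-1) = -17
y' = -4*(-1) - 17*0 = 4

(-17, 4)


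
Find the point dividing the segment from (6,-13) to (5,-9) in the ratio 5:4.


Px = (5*5 + 4*6)/9 = 49/9 = 5.4444
Py = (5*(-9) + 4*(-13))/9 = -97/9 = -10.7778

P = (5.4444, -10.7778)


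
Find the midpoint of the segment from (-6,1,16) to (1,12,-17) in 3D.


Mx = (-6+1)/2 = -2.5000
My = (1+12)/2 = 6.5000
Mz = (16- 17)/2 = -0.5000

M = (-2.5000, 6.5000, -0.5000)


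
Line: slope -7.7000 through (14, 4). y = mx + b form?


y - 4 = -7.7000(x - 14)
y = -7.7000x + 4 + 7.7000*14
y = -7.7000x + 111.8000

y = -7.7000x + 111.8000


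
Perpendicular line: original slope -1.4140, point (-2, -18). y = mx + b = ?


Perpendicular slope = -1/m1 = -1/(-1.4140) = 0.7072
b2 = y0 - m2*x0 = -18 - 2/(-1.4140) = -18 + 1.4144 = -16.5856

y = 0.7072x - 16.5856


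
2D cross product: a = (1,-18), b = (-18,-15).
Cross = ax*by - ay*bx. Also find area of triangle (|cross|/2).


cross = 1*(-15) + 18*(-18) = -15 - 324 = -339
Triangle area = |-339|/2 = 339/2 = 169.5000

cross = -339, triangle area = 169.5000


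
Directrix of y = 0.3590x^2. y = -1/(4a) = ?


a = 0.3590
1/(4a) = 0.6964
directrix: y = -0.6964 = -0.6964

y = -0.6964


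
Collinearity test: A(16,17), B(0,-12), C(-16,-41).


16*(-12+ 41) + 0*(-41-17) - 16*(17+ 12)
= 464 + 0 - 464 = 0

Yes, collinear (determinant = 0)


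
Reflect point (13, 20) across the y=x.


Reflection rule for y=x: (y, x)
(13, 20) -> (20, 13)

(20, 13)


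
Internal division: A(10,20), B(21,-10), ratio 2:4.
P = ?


Px = (2*21 + 4*10)/6 = 82/6 = 13.6667
Py = (2*(-10) + 4*20)/6 = 60/6 = 10.0000

P = (13.6667, 10.0000)


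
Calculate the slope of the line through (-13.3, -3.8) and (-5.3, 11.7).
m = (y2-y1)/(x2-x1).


dy = 11.7 + 3.8 = 15.5
dx = -5.3 + 13.3 = 8.0
m = 15.5/8.0 = 1.9375

m = 1.9375


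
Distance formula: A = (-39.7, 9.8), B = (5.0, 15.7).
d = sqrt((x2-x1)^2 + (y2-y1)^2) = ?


dx = 5.0 + 39.7 = 44.7
dy = 15.7 - 9.8 = 5.9
d = sqrt(1998.09 + 34.81) = sqrt(2032.9) = 45.0877

45.0877


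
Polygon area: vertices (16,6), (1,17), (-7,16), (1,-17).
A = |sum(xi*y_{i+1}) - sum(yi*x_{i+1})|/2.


sum(xi*y_{i+1}) = 16*17 + 1*16 - 7*(-17) + 1*6 = 413
sum(yi*x_{i+1}) = 6*1 + 17*(-7) + 16*1 - 17*16 = -369
Area = |413 + 369|/2 = 782/2 = 391.0000

391.0000 sq units


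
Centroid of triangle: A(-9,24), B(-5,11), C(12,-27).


Gx = (-9- 5+12)/3 = -2/3 = -0.6667
Gy = (24+11- 27)/3 = 8/3 = 2.6667

G = (-0.6667, 2.6667)


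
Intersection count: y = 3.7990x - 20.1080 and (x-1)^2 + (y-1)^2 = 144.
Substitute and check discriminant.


Substitute y = 3.7990x - 20.1080: (x-1)^2 + (3.7990x- 20.1080-1)^2 = 144
Expand to Ax^2 + Bx + C = 0, where b-k = -21.108
A = 1+m^2 = 15.432401
B = 2(m(b-k) - h) = 2(3.7990*(-21.108) - 1) = -162.378584
C = h^2 + (b-k)^2 - r^2 = 1 + 445.547664 - 144 = 302.547664
disc = B^2-4AC = 26366.8045 - 18676.1475 = 7690.6570
disc > 0

2 intersection points


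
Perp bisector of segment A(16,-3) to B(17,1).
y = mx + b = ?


Midpoint = (16.5, -1)
Slope of AB = dy/dx = 4/1 = 4.0000
Perp slope = -dx/dy = -1/4 = -0.2500
b = My - (perp slope)*Mx = -1 + (1*16.5)/4 = -1 + 4.1250 = 3.1250

y = -0.2500x + 3.1250


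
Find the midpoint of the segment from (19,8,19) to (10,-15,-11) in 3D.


Mx = (19+10)/2 = 14.5000
My = (8- 15)/2 = -3.5000
Mz = (19- 11)/2 = 4.0000

M = (14.5000, -3.5000, 4.0000)


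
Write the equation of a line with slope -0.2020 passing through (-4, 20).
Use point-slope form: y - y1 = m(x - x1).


y - 20 = -0.2020(x + 4)
y = -0.2020x + 20 + 0.2020*(-4)
y = -0.2020x + 19.1920

y = -0.2020x + 19.1920


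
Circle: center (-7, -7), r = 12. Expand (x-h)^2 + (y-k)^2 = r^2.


(x+ 7)^2 + (y+ 7)^2 = 12^2
D = -2h = 14, E = -2k = 14
F = h^2+k^2-r^2 = 49+49-144 = -46

x^2 + y^2 + 14x + 14y - 46 = 0


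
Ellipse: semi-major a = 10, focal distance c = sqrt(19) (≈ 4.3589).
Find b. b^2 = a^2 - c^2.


b^2 = 10^2 - (sqrt(19))^2 = 100 - 19 = 81
b = sqrt(81) = 9

b = 9


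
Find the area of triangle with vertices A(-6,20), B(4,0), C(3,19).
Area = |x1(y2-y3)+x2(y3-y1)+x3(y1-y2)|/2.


-6*(0-19) = 114
4*(19-20) = -4
3*(20-0) = 60
sum = 170
Area = |170|/2 = 85.0000

85.0000 sq units


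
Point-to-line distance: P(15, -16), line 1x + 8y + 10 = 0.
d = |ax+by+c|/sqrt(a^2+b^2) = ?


|1*15 + 8*(-16) + 10| = |-103| = 103
sqrt(1 + 64) = sqrt(65) = 8.0623
d = 103/sqrt(65) = 12.7756

12.7756


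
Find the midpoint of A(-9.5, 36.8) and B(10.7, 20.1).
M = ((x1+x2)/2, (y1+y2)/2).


Mx = (-9.5 + 10.7)/2 = 1.2/2 = 0.6000
My = (36.8 + 20.1)/2 = 56.9/2 = 28.4500

(0.6000, 28.4500)


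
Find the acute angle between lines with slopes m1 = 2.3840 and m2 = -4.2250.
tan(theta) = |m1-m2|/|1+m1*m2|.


m1-m2 = 6.609
1+m1*m2 = -9.0724
tan(theta) = |6.609/(-9.0724)| = 0.728473
theta = arctan(|6.609/(-9.0724)|) = 36.0723 degrees (acute angle)

36.0723 degrees


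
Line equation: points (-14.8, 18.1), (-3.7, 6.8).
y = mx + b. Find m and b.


m = (-11.3)/(11.1) = -1.0180
b = y1 - m*x1 = 18.1 - (-11.3*(-14.8))/(11.1) = 18.1 - 15.0667 = 3.0333

y = -1.0180x + 3.0333


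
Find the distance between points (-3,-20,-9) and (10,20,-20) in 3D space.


dx=13, dy=40, dz=-11
d = sqrt(169+1600+121) = sqrt(1890) = 43.4741

43.4741


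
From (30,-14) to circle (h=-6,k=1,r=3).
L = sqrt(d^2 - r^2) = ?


d = sqrt((30+ 6)^2 + (-14-1)^2) = sqrt(1296+225) = 39.0000
L = sqrt(1521.0000 - 9) = sqrt(1512.0000) = 38.8844

38.8844


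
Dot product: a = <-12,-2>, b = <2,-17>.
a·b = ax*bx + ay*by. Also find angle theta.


a·b = -12*2 - 2*(-17) = -24 + 34 = 10
|a| = sqrt(144+4) = 12.1655
|b| = sqrt(4+289) = 17.1172
cos(theta) = 10/(sqrt(148)*sqrt(293)) = 10/sqrt(43364) = 0.048021
theta = arccos(10/sqrt(43364)) = 87.2475 degrees

a·b = 10, theta = 87.2475 deg


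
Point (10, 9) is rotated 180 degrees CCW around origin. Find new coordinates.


cos(180) = -1, sin(180) = 0
x' = 10*(-1) - 9*0 = -10
y' = 10*0 + 9*(-1) = -9

(-10, -9)


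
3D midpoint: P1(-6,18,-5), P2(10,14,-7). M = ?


Mx = (-6+10)/2 = 2.0000
My = (18+14)/2 = 16.0000
Mz = (-5- 7)/2 = -6.0000

M = (2.0000, 16.0000, -6.0000)


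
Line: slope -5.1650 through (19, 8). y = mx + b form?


y - 8 = -5.1650(x - 19)
y = -5.1650x + 8 + 5.1650*19
y = -5.1650x + 106.1350

y = -5.1650x + 106.1350


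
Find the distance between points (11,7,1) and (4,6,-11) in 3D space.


dx=-7, dy=-1, dz=-12
d = sqrt(49+1+144) = sqrt(194) = 13.9284

13.9284


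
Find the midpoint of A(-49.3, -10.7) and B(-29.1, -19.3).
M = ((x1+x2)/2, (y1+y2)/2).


Mx = (-49.3 - 29.1)/2 = -78.4/2 = -39.2000
My = (-10.7 - 19.3)/2 = -30.0/2 = -15.0000

(-39.2000, -15.0000)


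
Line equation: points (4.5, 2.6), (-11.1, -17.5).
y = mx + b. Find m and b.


m = (-20.1)/(-15.6) = 1.2885
b = y1 - m*x1 = 2.6 - (-20.1*4.5)/(-15.6) = 2.6 - 5.7981 = -3.1981

y = 1.2885x - 3.1981


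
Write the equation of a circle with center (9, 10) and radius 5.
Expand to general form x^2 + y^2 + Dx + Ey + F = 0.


(x-9)^2 + (y-10)^2 = 5^2
D = -2h = -18, E = -2k = -20
F = h^2+k^2-r^2 = 81+100-25 = 156

x^2 + y^2 - 18x - 20y + 156 = 0


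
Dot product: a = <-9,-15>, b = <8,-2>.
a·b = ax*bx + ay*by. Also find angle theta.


a·b = -9*8 - 15*(-2) = -72 + 30 = -42
|a| = sqrt(81+225) = 17.4929
|b| = sqrt(64+4) = 8.2462
cos(theta) = -42/(sqrt(306)*sqrt(68)) = -42/sqrt(20808) = -0.291162
theta = arccos(-42/sqrt(20808)) = 106.9275 degrees

a·b = -42, theta = 106.9275 deg


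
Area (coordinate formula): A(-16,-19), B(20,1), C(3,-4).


-16*(1+ 4) = -80
20*(-4+ 19) = 300
3*(-19-1) = -60
sum = 160
Area = |160|/2 = 80.0000

80.0000 sq units
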